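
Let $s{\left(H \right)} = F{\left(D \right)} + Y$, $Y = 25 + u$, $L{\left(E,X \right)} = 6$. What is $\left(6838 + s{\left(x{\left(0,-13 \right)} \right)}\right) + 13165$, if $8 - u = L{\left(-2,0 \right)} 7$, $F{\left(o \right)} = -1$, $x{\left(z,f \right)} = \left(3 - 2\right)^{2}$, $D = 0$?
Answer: $19993$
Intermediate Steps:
$x{\left(z,f \right)} = 1$ ($x{\left(z,f \right)} = 1^{2} = 1$)
$u = -34$ ($u = 8 - 6 \cdot 7 = 8 - 42 = -34$)
$Y = -9$ ($Y = 25 - 34 = -9$)
$s{\left(H \right)} = -10$ ($s{\left(H \right)} = -1 - 9 = -10$)
$\left(6838 + s{\left(x{\left(0,-13 \right)} \right)}\right) + 13165 = \left(6838 - 10\right) + 13165 = 6828 + 13165 = 19993$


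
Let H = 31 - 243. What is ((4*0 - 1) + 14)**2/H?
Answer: -169/212 ≈ -0.79717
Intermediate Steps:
H = -212
((4*0 - 1) + 14)**2/H = ((4*0 - 1) + 14)**2/(-212) = ((0 - 1) + 14)**2*(-1/212) = (-1 + 14)**2*(-1/212) = 13**2*(-1/212) = 169*(-1/212) = -169/212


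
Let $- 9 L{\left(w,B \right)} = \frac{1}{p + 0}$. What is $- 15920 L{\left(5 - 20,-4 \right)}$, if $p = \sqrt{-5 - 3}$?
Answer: $- \frac{3980 i \sqrt{2}}{9} \approx - 625.4 i$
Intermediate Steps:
$p = 2 i \sqrt{2}$ ($p = \sqrt{-8} = 2 i \sqrt{2} \approx 2.8284 i$)
$L{\left(w,B \right)} = \frac{i \sqrt{2}}{36}$ ($L{\left(w,B \right)} = - \frac{1}{9 \left(2 i \sqrt{2} + 0\right)} = - \frac{1}{9 \cdot 2 i \sqrt{2}} = - \frac{\left(- \frac{1}{4}\right) i \sqrt{2}}{9} = \frac{i \sqrt{2}}{36}$)
$- 15920 L{\left(5 - 20,-4 \right)} = - 15920 \frac{i \sqrt{2}}{36} = - \frac{3980 i \sqrt{2}}{9}$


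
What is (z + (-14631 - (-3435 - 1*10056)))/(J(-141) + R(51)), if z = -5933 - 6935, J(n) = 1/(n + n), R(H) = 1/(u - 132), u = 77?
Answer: 217264080/337 ≈ 6.4470e+5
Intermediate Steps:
R(H) = -1/55 (R(H) = 1/(77 - 132) = 1/(-55) = -1/55)
J(n) = 1/(2*n)
z = -12868
(z + (-14631 - (-3435 - 1*10056)))/(J(-141) + R(51)) = (-12868 + (-14631 - (-3435 - 1*10056)))/((½)/(-141) - 1/55) = (-12868 + (-14631 - (-3435 - 10056)))/((½)*(-1/141) - 1/55) = (-12868 + (-14631 - 1*(-13491)))/(-1/282 - 1/55) = (-12868 + (-14631 + 13491))/(-337/15510) = (-12868 - 1140)*(-15510/337) = -14008*(-15510/337) = 217264080/337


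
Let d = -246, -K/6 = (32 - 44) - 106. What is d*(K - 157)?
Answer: -135546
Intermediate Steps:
K = 708 (K = -6*((32 - 44) - 106) = -6*(-12 - 106) = -6*(-118) = 708)
d*(K - 157) = -246*(708 - 157) = -246*551 = -135546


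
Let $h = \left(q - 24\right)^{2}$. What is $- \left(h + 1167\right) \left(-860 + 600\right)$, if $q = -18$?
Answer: $762060$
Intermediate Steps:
$h = 1764$ ($h = \left(-18 - 24\right)^{2} = \left(-42\right)^{2} = 1764$)
$- \left(h + 1167\right) \left(-860 + 600\right) = - \left(1764 + 1167\right) \left(-860 + 600\right) = - 2931 \left(-260\right) = \left(-1\right) \left(-762060\right) = 762060$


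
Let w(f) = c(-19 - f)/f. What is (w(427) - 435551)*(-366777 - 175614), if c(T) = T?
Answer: 100874270328693/427 ≈ 2.3624e+11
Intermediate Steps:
w(f) = (-19 - f)/f
(w(427) - 435551)*(-366777 - 175614) = ((-19 - 1*427)/427 - 435551)*(-366777 - 175614) = ((-19 - 427)/427 - 435551)*(-542391) = ((1/427)*(-446) - 435551)*(-542391) = (-446/427 - 435551)*(-542391) = -185980723/427*(-542391) = 100874270328693/427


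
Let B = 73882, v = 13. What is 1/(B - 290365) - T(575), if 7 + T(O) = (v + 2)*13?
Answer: -40698805/216483 ≈ -188.00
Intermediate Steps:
T(O) = 188 (T(O) = -7 + (13 + 2)*13 = -7 + 15*13 = -7 + 195 = 188)
1/(B - 290365) - T(575) = 1/(73882 - 290365) - 1*188 = 1/(-216483) - 188 = -1/216483 - 188 = -40698805/216483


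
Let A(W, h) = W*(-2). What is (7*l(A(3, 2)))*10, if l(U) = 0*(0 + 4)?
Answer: 0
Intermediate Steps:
A(W, h) = -2*W
l(U) = 0 (l(U) = 0*4 = 0)
(7*l(A(3, 2)))*10 = (7*0)*10 = 0*10 = 0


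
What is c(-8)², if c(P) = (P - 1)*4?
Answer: 1296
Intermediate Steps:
c(P) = -4 + 4*P (c(P) = (-1 + P)*4 = -4 + 4*P)
c(-8)² = (-4 + 4*(-8))² = (-4 - 32)² = (-36)² = 1296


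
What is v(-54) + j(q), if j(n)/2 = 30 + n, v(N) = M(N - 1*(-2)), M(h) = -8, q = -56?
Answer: -60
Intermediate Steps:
v(N) = -8
j(n) = 60 + 2*n (j(n) = 2*(30 + n) = 60 + 2*n)
v(-54) + j(q) = -8 + (60 + 2*(-56)) = -8 + (60 - 112) = -8 - 52 = -60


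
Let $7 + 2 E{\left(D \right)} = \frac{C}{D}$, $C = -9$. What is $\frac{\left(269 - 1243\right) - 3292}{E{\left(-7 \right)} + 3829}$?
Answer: $- \frac{29862}{26783} \approx -1.115$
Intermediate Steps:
$E{\left(D \right)} = - \frac{7}{2} - \frac{9}{2 D}$ ($E{\left(D \right)} = - \frac{7}{2} + \frac{\left(-9\right) \frac{1}{D}}{2} = - \frac{7}{2} - \frac{9}{2 D}$)
$\frac{\left(269 - 1243\right) - 3292}{E{\left(-7 \right)} + 3829} = \frac{\left(269 - 1243\right) - 3292}{\frac{-9 - -49}{2 \left(-7\right)} + 3829} = \frac{\left(269 - 1243\right) - 3292}{\frac{1}{2} \left(- \frac{1}{7}\right) \left(-9 + 49\right) + 3829} = \frac{-974 - 3292}{\frac{1}{2} \left(- \frac{1}{7}\right) 40 + 3829} = - \frac{4266}{- \frac{20}{7} + 3829} = - \frac{4266}{\frac{26783}{7}} = \left(-4266\right) \frac{7}{26783} = - \frac{29862}{26783}$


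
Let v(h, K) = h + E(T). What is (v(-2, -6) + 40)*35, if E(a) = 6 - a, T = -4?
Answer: 1680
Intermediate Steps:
v(h, K) = 10 + h (v(h, K) = h + (6 - 1*(-4)) = h + (6 + 4) = h + 10 = 10 + h)
(v(-2, -6) + 40)*35 = ((10 - 2) + 40)*35 = (8 + 40)*35 = 48*35 = 1680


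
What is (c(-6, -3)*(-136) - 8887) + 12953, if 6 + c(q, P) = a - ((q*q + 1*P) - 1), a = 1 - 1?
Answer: 9234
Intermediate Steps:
a = 0
c(q, P) = -5 - P - q² (c(q, P) = -6 + (0 - ((q*q + 1*P) - 1)) = -6 + (0 - ((q² + P) - 1)) = -6 + (0 - ((P + q²) - 1)) = -6 + (0 - (-1 + P + q²)) = -6 + (0 + (1 - P - q²)) = -6 + (1 - P - q²) = -5 - P - q²)
(c(-6, -3)*(-136) - 8887) + 12953 = ((-5 - 1*(-3) - 1*(-6)²)*(-136) - 8887) + 12953 = ((-5 + 3 - 1*36)*(-136) - 8887) + 12953 = ((-5 + 3 - 36)*(-136) - 8887) + 12953 = (-38*(-136) - 8887) + 12953 = (5168 - 8887) + 12953 = -3719 + 12953 = 9234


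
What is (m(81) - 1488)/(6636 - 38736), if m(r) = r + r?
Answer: 221/5350 ≈ 0.041308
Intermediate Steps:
m(r) = 2*r
(m(81) - 1488)/(6636 - 38736) = (2*81 - 1488)/(6636 - 38736) = (162 - 1488)/(-32100) = -1326*(-1/32100) = 221/5350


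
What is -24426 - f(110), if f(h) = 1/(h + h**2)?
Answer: -298241461/12210 ≈ -24426.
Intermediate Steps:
-24426 - f(110) = -24426 - 1/(110*(1 + 110)) = -24426 - 1/(110*111) = -24426 - 1*1/12210 = -24426 - 1/12210 = -298241461/12210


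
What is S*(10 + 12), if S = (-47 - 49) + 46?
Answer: -1100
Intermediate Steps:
S = -50 (S = -96 + 46 = -50)
S*(10 + 12) = -50*(10 + 12) = -50*22 = -1100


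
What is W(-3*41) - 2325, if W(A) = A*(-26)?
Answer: 873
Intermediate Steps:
W(A) = -26*A
W(-3*41) - 2325 = -(-78)*41 - 2325 = -26*(-123) - 2325 = 3198 - 2325 = 873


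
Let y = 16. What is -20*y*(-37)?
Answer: 11840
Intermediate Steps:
-20*y*(-37) = -20*16*(-37) = -320*(-37) = 11840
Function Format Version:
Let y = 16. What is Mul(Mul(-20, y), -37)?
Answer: 11840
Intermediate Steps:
Mul(Mul(-20, y), -37) = Mul(Mul(-20, 16), -37) = Mul(-320, -37) = 11840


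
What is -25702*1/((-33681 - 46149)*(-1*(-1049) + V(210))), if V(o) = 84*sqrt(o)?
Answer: -13480699/15221944485 + 359828*sqrt(210)/5073981495 ≈ 0.00014207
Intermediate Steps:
-25702*1/((-33681 - 46149)*(-1*(-1049) + V(210))) = -25702*1/((-33681 - 46149)*(-1*(-1049) + 84*sqrt(210))) = -25702*(-1/(79830*(1049 + 84*sqrt(210)))) = -25702/(-83741670 - 6705720*sqrt(210))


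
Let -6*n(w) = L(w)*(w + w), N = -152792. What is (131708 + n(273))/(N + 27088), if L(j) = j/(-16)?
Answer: -2132171/2011264 ≈ -1.0601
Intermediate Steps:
L(j) = -j/16 (L(j) = j*(-1/16) = -j/16)
n(w) = w²/48 (n(w) = -(-w/16)*(w + w)/6 = -(-w/16)*2*w/6 = -(-1)*w²/48 = w²/48)
(131708 + n(273))/(N + 27088) = (131708 + (1/48)*273²)/(-152792 + 27088) = (131708 + (1/48)*74529)/(-125704) = (131708 + 24843/16)*(-1/125704) = (2132171/16)*(-1/125704) = -2132171/2011264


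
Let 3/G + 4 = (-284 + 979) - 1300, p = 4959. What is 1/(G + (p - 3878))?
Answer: 203/219442 ≈ 0.00092507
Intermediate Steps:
G = -1/203 (G = 3/(-4 + ((-284 + 979) - 1300)) = 3/(-4 + (695 - 1300)) = 3/(-4 - 605) = 3/(-609) = 3*(-1/609) = -1/203 ≈ -0.0049261)
1/(G + (p - 3878)) = 1/(-1/203 + (4959 - 3878)) = 1/(-1/203 + 1081) = 1/(219442/203) = 203/219442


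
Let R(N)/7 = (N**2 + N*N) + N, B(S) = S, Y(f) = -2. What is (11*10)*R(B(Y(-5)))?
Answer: 4620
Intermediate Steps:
R(N) = 7*N + 14*N**2 (R(N) = 7*((N**2 + N*N) + N) = 7*((N**2 + N**2) + N) = 7*(2*N**2 + N) = 7*(N + 2*N**2) = 7*N + 14*N**2)
(11*10)*R(B(Y(-5))) = (11*10)*(7*(-2)*(1 + 2*(-2))) = 110*(7*(-2)*(1 - 4)) = 110*(7*(-2)*(-3)) = 110*42 = 4620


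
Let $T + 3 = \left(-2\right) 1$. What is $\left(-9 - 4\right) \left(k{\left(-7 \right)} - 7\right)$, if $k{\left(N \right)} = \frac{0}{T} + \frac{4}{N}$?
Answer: $\frac{689}{7} \approx 98.429$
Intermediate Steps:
$T = -5$ ($T = -3 - 2 = -5$)
$k{\left(N \right)} = \frac{4}{N}$ ($k{\left(N \right)} = \frac{0}{-5} + \frac{4}{N} = 0 \left(- \frac{1}{5}\right) + \frac{4}{N} = 0 + \frac{4}{N} = \frac{4}{N}$)
$\left(-9 - 4\right) \left(k{\left(-7 \right)} - 7\right) = \left(-9 - 4\right) \left(\frac{4}{-7} - 7\right) = \left(-9 - 4\right) \left(4 \left(- \frac{1}{7}\right) - 7\right) = - 13 \left(- \frac{4}{7} - 7\right) = \left(-13\right) \left(- \frac{53}{7}\right) = \frac{689}{7}$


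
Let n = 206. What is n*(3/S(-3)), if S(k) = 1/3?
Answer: 1854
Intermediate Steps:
S(k) = ⅓
n*(3/S(-3)) = 206*(3/(⅓)) = 206*(3*3) = 206*9 = 1854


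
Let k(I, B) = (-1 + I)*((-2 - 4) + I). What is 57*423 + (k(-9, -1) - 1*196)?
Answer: 24065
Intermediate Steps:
k(I, B) = (-1 + I)*(-6 + I)
57*423 + (k(-9, -1) - 1*196) = 57*423 + ((6 + (-9)² - 7*(-9)) - 1*196) = 24111 + ((6 + 81 + 63) - 196) = 24111 + (150 - 196) = 24111 - 46 = 24065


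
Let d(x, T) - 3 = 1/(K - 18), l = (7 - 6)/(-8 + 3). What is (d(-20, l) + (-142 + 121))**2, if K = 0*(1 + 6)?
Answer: 105625/324 ≈ 326.00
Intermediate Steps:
K = 0 (K = 0*7 = 0)
l = -1/5 (l = 1/(-5) = 1*(-1/5) = -1/5 ≈ -0.20000)
d(x, T) = 53/18 (d(x, T) = 3 + 1/(0 - 18) = 3 + 1/(-18) = 3 - 1/18 = 53/18)
(d(-20, l) + (-142 + 121))**2 = (53/18 + (-142 + 121))**2 = (53/18 - 21)**2 = (-325/18)**2 = 105625/324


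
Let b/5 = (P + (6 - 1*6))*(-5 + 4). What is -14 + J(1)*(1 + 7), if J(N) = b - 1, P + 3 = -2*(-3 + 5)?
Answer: 258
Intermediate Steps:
P = -7 (P = -3 - 2*(-3 + 5) = -3 - 2*2 = -3 - 4 = -7)
b = 35 (b = 5*((-7 + (6 - 1*6))*(-5 + 4)) = 5*((-7 + (6 - 6))*(-1)) = 5*((-7 + 0)*(-1)) = 5*(-7*(-1)) = 5*7 = 35)
J(N) = 34 (J(N) = 35 - 1 = 34)
-14 + J(1)*(1 + 7) = -14 + 34*(1 + 7) = -14 + 34*8 = -14 + 272 = 258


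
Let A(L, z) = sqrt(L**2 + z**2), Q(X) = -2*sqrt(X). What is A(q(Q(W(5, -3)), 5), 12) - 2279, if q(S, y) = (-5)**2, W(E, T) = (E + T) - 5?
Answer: -2279 + sqrt(769) ≈ -2251.3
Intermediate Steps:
W(E, T) = -5 + E + T
q(S, y) = 25
A(q(Q(W(5, -3)), 5), 12) - 2279 = sqrt(25**2 + 12**2) - 2279 = sqrt(625 + 144) - 2279 = sqrt(769) - 2279 = -2279 + sqrt(769)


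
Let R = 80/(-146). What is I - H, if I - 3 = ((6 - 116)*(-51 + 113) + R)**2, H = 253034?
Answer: 246556007801/5329 ≈ 4.6267e+7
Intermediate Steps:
R = -40/73 (R = 80*(-1/146) = -40/73 ≈ -0.54795)
I = 247904425987/5329 (I = 3 + ((6 - 116)*(-51 + 113) - 40/73)**2 = 3 + (-110*62 - 40/73)**2 = 3 + (-6820 - 40/73)**2 = 3 + (-497900/73)**2 = 3 + 247904410000/5329 = 247904425987/5329 ≈ 4.6520e+7)
I - H = 247904425987/5329 - 1*253034 = 247904425987/5329 - 253034 = 246556007801/5329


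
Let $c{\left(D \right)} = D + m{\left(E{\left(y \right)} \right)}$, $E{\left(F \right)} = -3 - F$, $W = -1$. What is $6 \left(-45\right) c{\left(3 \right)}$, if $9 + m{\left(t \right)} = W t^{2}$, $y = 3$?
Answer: $11340$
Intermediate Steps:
$m{\left(t \right)} = -9 - t^{2}$
$c{\left(D \right)} = -45 + D$ ($c{\left(D \right)} = D - \left(9 + \left(-3 - 3\right)^{2}\right) = D - 45 = -45 + D$)
$6 \left(-45\right) c{\left(3 \right)} = 6 \left(-45\right) \left(-45 + 3\right) = \left(-270\right) \left(-42\right) = 11340$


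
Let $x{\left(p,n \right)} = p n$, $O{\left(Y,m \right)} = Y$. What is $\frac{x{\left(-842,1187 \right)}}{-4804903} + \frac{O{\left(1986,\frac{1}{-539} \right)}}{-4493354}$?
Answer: $\frac{2240679045679}{10795065057331} \approx 0.20757$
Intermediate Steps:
$x{\left(p,n \right)} = n p$
$\frac{x{\left(-842,1187 \right)}}{-4804903} + \frac{O{\left(1986,\frac{1}{-539} \right)}}{-4493354} = \frac{1187 \left(-842\right)}{-4804903} + \frac{1986}{-4493354} = \left(-999454\right) \left(- \frac{1}{4804903}\right) + 1986 \left(- \frac{1}{4493354}\right) = \frac{999454}{4804903} - \frac{993}{2246677} = \frac{2240679045679}{10795065057331}$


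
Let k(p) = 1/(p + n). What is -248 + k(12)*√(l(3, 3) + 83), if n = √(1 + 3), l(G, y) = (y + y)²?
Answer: -248 + √119/14 ≈ -247.22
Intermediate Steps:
l(G, y) = 4*y² (l(G, y) = (2*y)² = 4*y²)
n = 2 (n = √4 = 2)
k(p) = 1/(2 + p) (k(p) = 1/(p + 2) = 1/(2 + p))
-248 + k(12)*√(l(3, 3) + 83) = -248 + √(4*3² + 83)/(2 + 12) = -248 + √(4*9 + 83)/14 = -248 + √(36 + 83)/14 = -248 + √119/14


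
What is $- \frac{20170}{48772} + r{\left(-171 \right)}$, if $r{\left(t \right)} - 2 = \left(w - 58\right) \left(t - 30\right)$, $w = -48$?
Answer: $\frac{519606803}{24386} \approx 21308.0$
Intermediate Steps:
$r{\left(t \right)} = 3182 - 106 t$ ($r{\left(t \right)} = 2 + \left(-48 - 58\right) \left(t - 30\right) = 2 - 106 \left(-30 + t\right) = 2 - \left(-3180 + 106 t\right) = 3182 - 106 t$)
$- \frac{20170}{48772} + r{\left(-171 \right)} = - \frac{20170}{48772} + \left(3182 - -18126\right) = \left(-20170\right) \frac{1}{48772} + \left(3182 + 18126\right) = - \frac{10085}{24386} + 21308 = \frac{519606803}{24386}$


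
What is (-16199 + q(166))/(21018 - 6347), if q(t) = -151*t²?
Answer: -245715/863 ≈ -284.72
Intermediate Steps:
(-16199 + q(166))/(21018 - 6347) = (-16199 - 151*166²)/(21018 - 6347) = (-16199 - 151*27556)/14671 = (-16199 - 4160956)*(1/14671) = -4177155*1/14671 = -245715/863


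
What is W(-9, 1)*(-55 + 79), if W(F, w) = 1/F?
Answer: -8/3 ≈ -2.6667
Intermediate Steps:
W(-9, 1)*(-55 + 79) = (-55 + 79)/(-9) = -1/9*24 = -8/3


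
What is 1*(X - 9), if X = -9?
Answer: -18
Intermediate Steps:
1*(X - 9) = 1*(-9 - 9) = 1*(-18) = -18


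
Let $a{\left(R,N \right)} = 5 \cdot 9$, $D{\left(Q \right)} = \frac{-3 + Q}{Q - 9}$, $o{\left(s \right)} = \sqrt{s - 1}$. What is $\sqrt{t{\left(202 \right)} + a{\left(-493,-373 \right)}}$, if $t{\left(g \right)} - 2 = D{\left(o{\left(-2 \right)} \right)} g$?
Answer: $\sqrt{3} \sqrt{\frac{343 - 83 i \sqrt{3}}{9 - i \sqrt{3}}} \approx 10.974 - 1.1386 i$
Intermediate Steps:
$o{\left(s \right)} = \sqrt{-1 + s}$
$D{\left(Q \right)} = \frac{-3 + Q}{-9 + Q}$
$t{\left(g \right)} = 2 + \frac{g \left(-3 + i \sqrt{3}\right)}{-9 + i \sqrt{3}}$ ($t{\left(g \right)} = 2 + \frac{-3 + \sqrt{-1 - 2}}{-9 + \sqrt{-1 - 2}} g = 2 + \frac{-3 + \sqrt{-3}}{-9 + \sqrt{-3}} g = 2 + \frac{-3 + i \sqrt{3}}{-9 + i \sqrt{3}} g = 2 + \frac{g \left(-3 + i \sqrt{3}\right)}{-9 + i \sqrt{3}}$)
$a{\left(R,N \right)} = 45$
$\sqrt{t{\left(202 \right)} + a{\left(-493,-373 \right)}} = \sqrt{\left(2 + \frac{5}{14} \cdot 202 - \frac{1}{14} i 202 \sqrt{3}\right) + 45} = \sqrt{\left(2 + \frac{505}{7} - \frac{101 i \sqrt{3}}{7}\right) + 45} = \sqrt{\left(\frac{519}{7} - \frac{101 i \sqrt{3}}{7}\right) + 45} = \sqrt{\frac{834}{7} - \frac{101 i \sqrt{3}}{7}}$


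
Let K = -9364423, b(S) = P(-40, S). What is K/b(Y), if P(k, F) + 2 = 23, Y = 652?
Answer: -9364423/21 ≈ -4.4593e+5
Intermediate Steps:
P(k, F) = 21 (P(k, F) = -2 + 23 = 21)
b(S) = 21
K/b(Y) = -9364423/21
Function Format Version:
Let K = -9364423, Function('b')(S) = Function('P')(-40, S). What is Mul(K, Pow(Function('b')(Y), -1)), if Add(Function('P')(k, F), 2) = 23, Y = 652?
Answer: Rational(-9364423, 21) ≈ -4.4593e+5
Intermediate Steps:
Function('P')(k, F) = 21 (Function('P')(k, F) = Add(-2, 23) = 21)
Function('b')(S) = 21
Mul(K, Pow(Function('b')(Y), -1)) = Mul(-9364423, Pow(21, -1)) = Mul(-9364423, Rational(1, 21)) = Rational(-9364423, 21)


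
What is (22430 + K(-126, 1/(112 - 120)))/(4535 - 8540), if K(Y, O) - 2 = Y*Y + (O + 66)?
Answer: -306991/32040 ≈ -9.5815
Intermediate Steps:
K(Y, O) = 68 + O + Y² (K(Y, O) = 2 + (Y*Y + (O + 66)) = 2 + (Y² + (66 + O)) = 2 + (66 + O + Y²) = 68 + O + Y²)
(22430 + K(-126, 1/(112 - 120)))/(4535 - 8540) = (22430 + (68 + 1/(112 - 120) + (-126)²))/(4535 - 8540) = (22430 + (68 + 1/(-8) + 15876))/(-4005) = (22430 + (68 - ⅛ + 15876))*(-1/4005) = (22430 + 127551/8)*(-1/4005) = (306991/8)*(-1/4005) = -306991/32040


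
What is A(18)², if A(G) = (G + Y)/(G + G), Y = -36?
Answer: ¼ ≈ 0.25000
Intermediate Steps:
A(G) = (-36 + G)/(2*G) (A(G) = (G - 36)/(G + G) = (-36 + G)/((2*G)) = (-36 + G)*(1/(2*G)) = (-36 + G)/(2*G))
A(18)² = ((½)*(-36 + 18)/18)² = ((½)*(1/18)*(-18))² = (-½)² = ¼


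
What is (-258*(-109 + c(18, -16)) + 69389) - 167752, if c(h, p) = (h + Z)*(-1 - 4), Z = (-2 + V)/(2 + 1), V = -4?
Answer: -49601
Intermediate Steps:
Z = -2 (Z = (-2 - 4)/(2 + 1) = -6/3 = -6*1/3 = -2)
c(h, p) = 10 - 5*h (c(h, p) = (h - 2)*(-1 - 4) = (-2 + h)*(-5) = 10 - 5*h)
(-258*(-109 + c(18, -16)) + 69389) - 167752 = (-258*(-109 + (10 - 5*18)) + 69389) - 167752 = (-258*(-109 + (10 - 90)) + 69389) - 167752 = (-258*(-109 - 80) + 69389) - 167752 = (-258*(-189) + 69389) - 167752 = (48762 + 69389) - 167752 = 118151 - 167752 = -49601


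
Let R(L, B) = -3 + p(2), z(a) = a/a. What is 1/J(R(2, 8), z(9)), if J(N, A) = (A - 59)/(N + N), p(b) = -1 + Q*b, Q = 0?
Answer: 4/29 ≈ 0.13793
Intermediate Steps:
p(b) = -1 (p(b) = -1 + 0*b = -1 + 0 = -1)
z(a) = 1
R(L, B) = -4 (R(L, B) = -3 - 1 = -4)
J(N, A) = (-59 + A)/(2*N) (J(N, A) = (-59 + A)/((2*N)) = (-59 + A)*(1/(2*N)) = (-59 + A)/(2*N))
1/J(R(2, 8), z(9)) = 1/((1/2)*(-59 + 1)/(-4)) = 1/((1/2)*(-1/4)*(-58)) = 1/(29/4) = 4/29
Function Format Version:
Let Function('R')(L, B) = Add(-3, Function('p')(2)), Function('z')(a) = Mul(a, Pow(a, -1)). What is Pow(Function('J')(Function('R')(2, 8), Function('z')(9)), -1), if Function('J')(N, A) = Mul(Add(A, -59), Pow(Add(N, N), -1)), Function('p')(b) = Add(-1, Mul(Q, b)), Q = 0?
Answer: Rational(4, 29) ≈ 0.13793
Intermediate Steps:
Function('p')(b) = -1 (Function('p')(b) = Add(-1, Mul(0, b)) = Add(-1, 0) = -1)
Function('z')(a) = 1
Function('R')(L, B) = -4 (Function('R')(L, B) = Add(-3, -1) = -4)
Function('J')(N, A) = Mul(Rational(1, 2), Pow(N, -1), Add(-59, A)) (Function('J')(N, A) = Mul(Add(-59, A), Pow(Mul(2, N), -1)) = Mul(Add(-59, A), Mul(Rational(1, 2), Pow(N, -1))) = Mul(Rational(1, 2), Pow(N, -1), Add(-59, A)))
Pow(Function('J')(Function('R')(2, 8), Function('z')(9)), -1) = Pow(Mul(Rational(1, 2), Pow(-4, -1), Add(-59, 1)), -1) = Pow(Mul(Rational(1, 2), Rational(-1, 4), -58), -1) = Pow(Rational(29, 4), -1) = Rational(4, 29)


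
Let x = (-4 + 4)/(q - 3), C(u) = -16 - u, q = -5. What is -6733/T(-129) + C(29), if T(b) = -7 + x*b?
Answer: 6418/7 ≈ 916.86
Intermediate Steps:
x = 0 (x = (-4 + 4)/(-5 - 3) = 0/(-8) = 0*(-1/8) = 0)
T(b) = -7 (T(b) = -7 + 0*b = -7 + 0 = -7)
-6733/T(-129) + C(29) = -6733/(-7) + (-16 - 1*29) = -6733*(-1/7) + (-16 - 29) = 6733/7 - 45 = 6418/7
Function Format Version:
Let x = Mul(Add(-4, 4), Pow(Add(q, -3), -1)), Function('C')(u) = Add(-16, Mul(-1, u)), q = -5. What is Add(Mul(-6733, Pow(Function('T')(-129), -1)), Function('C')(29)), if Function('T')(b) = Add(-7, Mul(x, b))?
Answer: Rational(6418, 7) ≈ 916.86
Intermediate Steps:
x = 0 (x = Mul(Add(-4, 4), Pow(Add(-5, -3), -1)) = Mul(0, Pow(-8, -1)) = Mul(0, Rational(-1, 8)) = 0)
Function('T')(b) = -7 (Function('T')(b) = Add(-7, Mul(0, b)) = Add(-7, 0) = -7)
Add(Mul(-6733, Pow(Function('T')(-129), -1)), Function('C')(29)) = Add(Mul(-6733, Pow(-7, -1)), Add(-16, Mul(-1, 29))) = Add(Mul(-6733, Rational(-1, 7)), Add(-16, -29)) = Add(Rational(6733, 7), -45) = Rational(6418, 7)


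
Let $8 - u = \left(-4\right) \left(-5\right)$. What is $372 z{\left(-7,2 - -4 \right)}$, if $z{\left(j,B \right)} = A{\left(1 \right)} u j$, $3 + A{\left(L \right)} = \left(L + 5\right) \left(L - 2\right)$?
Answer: $-281232$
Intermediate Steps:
$A{\left(L \right)} = -3 + \left(-2 + L\right) \left(5 + L\right)$ ($A{\left(L \right)} = -3 + \left(L + 5\right) \left(L - 2\right) = -3 + \left(5 + L\right) \left(-2 + L\right) = -3 + \left(-2 + L\right) \left(5 + L\right)$)
$u = -12$ ($u = 8 - \left(-4\right) \left(-5\right) = 8 - 20 = -12$)
$z{\left(j,B \right)} = 108 j$ ($z{\left(j,B \right)} = \left(-13 + 1^{2} + 3 \cdot 1\right) \left(-12\right) j = \left(-13 + 1 + 3\right) \left(-12\right) j = \left(-9\right) \left(-12\right) j = 108 j$)
$372 z{\left(-7,2 - -4 \right)} = 372 \cdot 108 \left(-7\right) = 372 \left(-756\right) = -281232$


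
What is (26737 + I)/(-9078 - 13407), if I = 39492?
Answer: -66229/22485 ≈ -2.9455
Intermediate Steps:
(26737 + I)/(-9078 - 13407) = (26737 + 39492)/(-9078 - 13407) = 66229/(-22485) = 66229*(-1/22485) = -66229/22485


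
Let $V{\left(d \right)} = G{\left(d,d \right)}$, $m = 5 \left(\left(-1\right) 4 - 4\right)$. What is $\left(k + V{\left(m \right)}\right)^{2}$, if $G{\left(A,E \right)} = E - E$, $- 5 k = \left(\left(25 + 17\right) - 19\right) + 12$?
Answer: $49$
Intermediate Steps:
$m = -40$ ($m = 5 \left(-4 - 4\right) = 5 \left(-8\right) = -40$)
$k = -7$ ($k = - \frac{\left(\left(25 + 17\right) - 19\right) + 12}{5} = - \frac{\left(42 - 19\right) + 12}{5} = - \frac{23 + 12}{5} = \left(- \frac{1}{5}\right) 35 = -7$)
$G{\left(A,E \right)} = 0$
$V{\left(d \right)} = 0$
$\left(k + V{\left(m \right)}\right)^{2} = \left(-7 + 0\right)^{2} = \left(-7\right)^{2} = 49$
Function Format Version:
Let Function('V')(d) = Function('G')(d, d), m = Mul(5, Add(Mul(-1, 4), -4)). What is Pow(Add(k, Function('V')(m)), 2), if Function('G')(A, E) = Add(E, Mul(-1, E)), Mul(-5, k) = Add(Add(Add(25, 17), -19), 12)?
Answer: 49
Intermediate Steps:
m = -40 (m = Mul(5, Add(-4, -4)) = Mul(5, -8) = -40)
k = -7 (k = Mul(Rational(-1, 5), Add(Add(Add(25, 17), -19), 12)) = Mul(Rational(-1, 5), Add(Add(42, -19), 12)) = Mul(Rational(-1, 5), Add(23, 12)) = Mul(Rational(-1, 5), 35) = -7)
Function('G')(A, E) = 0
Function('V')(d) = 0
Pow(Add(k, Function('V')(m)), 2) = Pow(Add(-7, 0), 2) = Pow(-7, 2) = 49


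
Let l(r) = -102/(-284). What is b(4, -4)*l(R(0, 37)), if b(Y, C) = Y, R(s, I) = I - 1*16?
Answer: 102/71 ≈ 1.4366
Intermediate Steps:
R(s, I) = -16 + I (R(s, I) = I - 16 = -16 + I)
l(r) = 51/142 (l(r) = -102*(-1/284) = 51/142)
b(4, -4)*l(R(0, 37)) = 4*(51/142) = 102/71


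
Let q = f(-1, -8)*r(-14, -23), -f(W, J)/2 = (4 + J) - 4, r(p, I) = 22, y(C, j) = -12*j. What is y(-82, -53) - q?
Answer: 284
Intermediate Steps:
f(W, J) = -2*J (f(W, J) = -2*((4 + J) - 4) = -2*J)
q = 352 (q = -2*(-8)*22 = 16*22 = 352)
y(-82, -53) - q = -12*(-53) - 1*352 = 636 - 352 = 284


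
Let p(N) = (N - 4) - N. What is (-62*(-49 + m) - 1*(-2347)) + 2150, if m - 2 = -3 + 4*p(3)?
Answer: 8589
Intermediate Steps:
p(N) = -4 (p(N) = (-4 + N) - N = -4)
m = -17 (m = 2 + (-3 + 4*(-4)) = 2 + (-3 - 16) = 2 - 19 = -17)
(-62*(-49 + m) - 1*(-2347)) + 2150 = (-62*(-49 - 17) - 1*(-2347)) + 2150 = (-62*(-66) + 2347) + 2150 = (4092 + 2347) + 2150 = 6439 + 2150 = 8589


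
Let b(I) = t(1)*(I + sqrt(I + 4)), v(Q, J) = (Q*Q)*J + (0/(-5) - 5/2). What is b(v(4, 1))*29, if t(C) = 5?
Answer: 3915/2 + 145*sqrt(70)/2 ≈ 2564.1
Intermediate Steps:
v(Q, J) = -5/2 + J*Q**2 (v(Q, J) = Q**2*J + (0*(-1/5) - 5*1/2) = J*Q**2 + (0 - 5/2) = J*Q**2 - 5/2 = -5/2 + J*Q**2)
b(I) = 5*I + 5*sqrt(4 + I) (b(I) = 5*(I + sqrt(I + 4)) = 5*(I + sqrt(4 + I)) = 5*I + 5*sqrt(4 + I))
b(v(4, 1))*29 = (5*(-5/2 + 1*4**2) + 5*sqrt(4 + (-5/2 + 1*4**2)))*29 = (5*(-5/2 + 1*16) + 5*sqrt(4 + (-5/2 + 1*16)))*29 = (5*(-5/2 + 16) + 5*sqrt(4 + (-5/2 + 16)))*29 = (5*(27/2) + 5*sqrt(4 + 27/2))*29 = (135/2 + 5*sqrt(35/2))*29 = (135/2 + 5*(sqrt(70)/2))*29 = (135/2 + 5*sqrt(70)/2)*29 = 3915/2 + 145*sqrt(70)/2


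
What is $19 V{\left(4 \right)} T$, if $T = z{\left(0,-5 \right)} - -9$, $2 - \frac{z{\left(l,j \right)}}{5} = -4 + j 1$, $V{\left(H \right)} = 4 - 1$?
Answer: $3648$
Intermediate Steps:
$V{\left(H \right)} = 3$ ($V{\left(H \right)} = 4 - 1 = 3$)
$z{\left(l,j \right)} = 30 - 5 j$ ($z{\left(l,j \right)} = 10 - 5 \left(-4 + j 1\right) = 10 - 5 \left(-4 + j\right) = 10 - \left(-20 + 5 j\right) = 30 - 5 j$)
$T = 64$ ($T = \left(30 - -25\right) - -9 = \left(30 + 25\right) + 9 = 55 + 9 = 64$)
$19 V{\left(4 \right)} T = 19 \cdot 3 \cdot 64 = 57 \cdot 64 = 3648$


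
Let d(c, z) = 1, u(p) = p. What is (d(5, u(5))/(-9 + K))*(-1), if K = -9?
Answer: 1/18 ≈ 0.055556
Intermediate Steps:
(d(5, u(5))/(-9 + K))*(-1) = (1/(-9 - 9))*(-1) = (1/(-18))*(-1) = -1/18*1*(-1) = -1/18*(-1) = 1/18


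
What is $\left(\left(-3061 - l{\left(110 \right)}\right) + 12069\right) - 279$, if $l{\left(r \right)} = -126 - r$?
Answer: $8965$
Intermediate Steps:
$\left(\left(-3061 - l{\left(110 \right)}\right) + 12069\right) - 279 = \left(\left(-3061 - \left(-126 - 110\right)\right) + 12069\right) - 279 = \left(\left(-3061 - -236\right) + 12069\right) - 279 = \left(\left(-3061 + 236\right) + 12069\right) - 279 = \left(-2825 + 12069\right) - 279 = 9244 - 279 = 8965$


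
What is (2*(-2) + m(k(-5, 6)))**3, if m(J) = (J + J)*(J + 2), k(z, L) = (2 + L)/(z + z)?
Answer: -3241792/15625 ≈ -207.47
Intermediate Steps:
k(z, L) = (2 + L)/(2*z) (k(z, L) = (2 + L)/((2*z)) = (2 + L)*(1/(2*z)) = (2 + L)/(2*z))
m(J) = 2*J*(2 + J) (m(J) = (2*J)*(2 + J) = 2*J*(2 + J))
(2*(-2) + m(k(-5, 6)))**3 = (2*(-2) + 2*((1/2)*(2 + 6)/(-5))*(2 + (1/2)*(2 + 6)/(-5)))**3 = (-4 + 2*((1/2)*(-1/5)*8)*(2 + (1/2)*(-1/5)*8))**3 = (-4 + 2*(-4/5)*(2 - 4/5))**3 = (-4 + 2*(-4/5)*(6/5))**3 = (-4 - 48/25)**3 = (-148/25)**3 = -3241792/15625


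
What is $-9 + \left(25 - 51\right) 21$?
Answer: $-555$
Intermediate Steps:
$-9 + \left(25 - 51\right) 21 = -9 - 546 = -555$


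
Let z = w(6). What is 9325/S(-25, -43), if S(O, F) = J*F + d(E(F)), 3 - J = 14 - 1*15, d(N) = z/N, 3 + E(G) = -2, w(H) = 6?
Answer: -46625/866 ≈ -53.839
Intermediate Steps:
z = 6
E(G) = -5 (E(G) = -3 - 2 = -5)
d(N) = 6/N
J = 4 (J = 3 - (14 - 1*15) = 3 - (14 - 15) = 3 - 1*(-1) = 3 + 1 = 4)
S(O, F) = -6/5 + 4*F (S(O, F) = 4*F + 6/(-5) = 4*F + 6*(-1/5) = 4*F - 6/5 = -6/5 + 4*F)
9325/S(-25, -43) = 9325/(-6/5 + 4*(-43)) = 9325/(-6/5 - 172) = 9325/(-866/5) = 9325*(-5/866) = -46625/866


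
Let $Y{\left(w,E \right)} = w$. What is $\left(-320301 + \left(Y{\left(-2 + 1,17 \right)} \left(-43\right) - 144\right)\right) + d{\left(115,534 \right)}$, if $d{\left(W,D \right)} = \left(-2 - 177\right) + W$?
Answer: $-320466$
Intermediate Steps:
$d{\left(W,D \right)} = -179 + W$
$\left(-320301 + \left(Y{\left(-2 + 1,17 \right)} \left(-43\right) - 144\right)\right) + d{\left(115,534 \right)} = \left(-320301 - \left(144 - \left(-2 + 1\right) \left(-43\right)\right)\right) + \left(-179 + 115\right) = \left(-320301 - 101\right) - 64 = -320402 - 64 = -320466$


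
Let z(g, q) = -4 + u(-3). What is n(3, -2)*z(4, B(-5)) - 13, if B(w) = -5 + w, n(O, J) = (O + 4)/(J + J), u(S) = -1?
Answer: -17/4 ≈ -4.2500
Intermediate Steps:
n(O, J) = (4 + O)/(2*J) (n(O, J) = (4 + O)/((2*J)) = (4 + O)*(1/(2*J)) = (4 + O)/(2*J))
z(g, q) = -5 (z(g, q) = -4 - 1 = -5)
n(3, -2)*z(4, B(-5)) - 13 = ((1/2)*(4 + 3)/(-2))*(-5) - 13 = ((1/2)*(-1/2)*7)*(-5) - 13 = -7/4*(-5) - 13 = 35/4 - 13 = -17/4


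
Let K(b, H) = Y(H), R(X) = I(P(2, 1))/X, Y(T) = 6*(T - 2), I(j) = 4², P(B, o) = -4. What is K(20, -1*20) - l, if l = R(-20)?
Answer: -656/5 ≈ -131.20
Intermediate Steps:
I(j) = 16
Y(T) = -12 + 6*T (Y(T) = 6*(-2 + T) = -12 + 6*T)
R(X) = 16/X
K(b, H) = -12 + 6*H
l = -⅘ (l = 16/(-20) = 16*(-1/20) = -⅘ ≈ -0.80000)
K(20, -1*20) - l = (-12 + 6*(-1*20)) - 1*(-⅘) = (-12 + 6*(-20)) + ⅘ = (-12 - 120) + ⅘ = -132 + ⅘ = -656/5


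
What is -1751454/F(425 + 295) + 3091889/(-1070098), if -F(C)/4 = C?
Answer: 51814521727/85607840 ≈ 605.25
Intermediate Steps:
F(C) = -4*C
-1751454/F(425 + 295) + 3091889/(-1070098) = -1751454*(-1/(4*(425 + 295))) + 3091889/(-1070098) = -1751454/((-4*720)) + 3091889*(-1/1070098) = -1751454/(-2880) - 3091889/1070098 = -1751454*(-1/2880) - 3091889/1070098 = 97303/160 - 3091889/1070098 = 51814521727/85607840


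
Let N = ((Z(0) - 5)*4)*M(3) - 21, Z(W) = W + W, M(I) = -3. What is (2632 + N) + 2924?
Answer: 5595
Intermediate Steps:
Z(W) = 2*W
N = 39 (N = ((2*0 - 5)*4)*(-3) - 21 = ((0 - 5)*4)*(-3) - 21 = -5*4*(-3) - 21 = -20*(-3) - 21 = 60 - 21 = 39)
(2632 + N) + 2924 = (2632 + 39) + 2924 = 2671 + 2924 = 5595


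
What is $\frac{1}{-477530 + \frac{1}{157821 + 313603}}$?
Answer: $- \frac{471424}{225119102719} \approx -2.0941 \cdot 10^{-6}$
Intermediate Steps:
$\frac{1}{-477530 + \frac{1}{157821 + 313603}} = \frac{1}{-477530 + \frac{1}{471424}} = \frac{1}{- \frac{225119102719}{471424}} = - \frac{471424}{225119102719}$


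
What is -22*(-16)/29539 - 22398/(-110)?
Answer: 330826621/1624645 ≈ 203.63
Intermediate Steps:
-22*(-16)/29539 - 22398/(-110) = 352*(1/29539) - 22398*(-1/110) = 352/29539 + 11199/55 = 330826621/1624645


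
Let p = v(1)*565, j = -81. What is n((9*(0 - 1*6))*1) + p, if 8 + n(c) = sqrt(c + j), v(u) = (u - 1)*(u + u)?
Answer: -8 + 3*I*sqrt(15) ≈ -8.0 + 11.619*I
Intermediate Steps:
v(u) = 2*u*(-1 + u) (v(u) = (-1 + u)*(2*u) = 2*u*(-1 + u))
n(c) = -8 + sqrt(-81 + c) (n(c) = -8 + sqrt(c - 81) = -8 + sqrt(-81 + c))
p = 0 (p = (2*1*(-1 + 1))*565 = (2*1*0)*565 = 0*565 = 0)
n((9*(0 - 1*6))*1) + p = (-8 + sqrt(-81 + (9*(0 - 1*6))*1)) + 0 = (-8 + sqrt(-81 + (9*(0 - 6))*1)) + 0 = (-8 + sqrt(-81 + (9*(-6))*1)) + 0 = (-8 + sqrt(-81 - 54*1)) + 0 = (-8 + sqrt(-81 - 54)) + 0 = (-8 + sqrt(-135)) + 0 = (-8 + 3*I*sqrt(15)) + 0 = -8 + 3*I*sqrt(15)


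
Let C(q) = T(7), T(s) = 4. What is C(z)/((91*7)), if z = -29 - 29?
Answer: 4/637 ≈ 0.0062794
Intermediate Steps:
z = -58
C(q) = 4
C(z)/((91*7)) = 4/((91*7)) = 4/637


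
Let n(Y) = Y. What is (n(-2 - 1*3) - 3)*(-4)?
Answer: 32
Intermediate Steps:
(n(-2 - 1*3) - 3)*(-4) = ((-2 - 1*3) - 3)*(-4) = ((-2 - 3) - 3)*(-4) = (-5 - 3)*(-4) = -8*(-4) = 32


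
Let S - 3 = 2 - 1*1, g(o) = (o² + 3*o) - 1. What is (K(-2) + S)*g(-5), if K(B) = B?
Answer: 18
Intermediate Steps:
g(o) = -1 + o² + 3*o
S = 4 (S = 3 + (2 - 1*1) = 3 + (2 - 1) = 3 + 1 = 4)
(K(-2) + S)*g(-5) = (-2 + 4)*(-1 + (-5)² + 3*(-5)) = 2*(-1 + 25 - 15) = 2*9 = 18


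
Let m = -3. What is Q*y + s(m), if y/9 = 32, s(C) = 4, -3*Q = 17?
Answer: -1628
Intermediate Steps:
Q = -17/3 (Q = -⅓*17 = -17/3 ≈ -5.6667)
y = 288 (y = 9*32 = 288)
Q*y + s(m) = -17/3*288 + 4 = -1632 + 4 = -1628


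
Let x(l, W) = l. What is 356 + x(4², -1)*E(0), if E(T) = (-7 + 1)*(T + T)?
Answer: 356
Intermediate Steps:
E(T) = -12*T
356 + x(4², -1)*E(0) = 356 + 4²*(-12*0) = 356 + 16*0 = 356 + 0 = 356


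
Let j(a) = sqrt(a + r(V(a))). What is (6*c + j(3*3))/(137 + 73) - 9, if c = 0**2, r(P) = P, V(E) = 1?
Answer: -9 + sqrt(10)/210 ≈ -8.9849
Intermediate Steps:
j(a) = sqrt(1 + a) (j(a) = sqrt(a + 1) = sqrt(1 + a))
c = 0
(6*c + j(3*3))/(137 + 73) - 9 = (6*0 + sqrt(1 + 3*3))/(137 + 73) - 9 = (0 + sqrt(1 + 9))/210 - 9 = (0 + sqrt(10))/210 - 9 = sqrt(10)/210 - 9 = -9 + sqrt(10)/210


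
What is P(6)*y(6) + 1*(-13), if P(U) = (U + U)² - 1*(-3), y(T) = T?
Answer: 869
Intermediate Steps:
P(U) = 3 + 4*U² (P(U) = (2*U)² + 3 = 4*U² + 3 = 3 + 4*U²)
P(6)*y(6) + 1*(-13) = (3 + 4*6²)*6 + 1*(-13) = (3 + 4*36)*6 - 13 = (3 + 144)*6 - 13 = 147*6 - 13 = 882 - 13 = 869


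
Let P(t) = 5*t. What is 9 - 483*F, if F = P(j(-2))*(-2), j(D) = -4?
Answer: -19311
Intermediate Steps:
F = 40 (F = (5*(-4))*(-2) = -20*(-2) = 40)
9 - 483*F = 9 - 483*40 = 9 - 19320 = -19311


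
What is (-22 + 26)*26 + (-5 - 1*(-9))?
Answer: 108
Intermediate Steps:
(-22 + 26)*26 + (-5 - 1*(-9)) = 4*26 + (-5 + 9) = 104 + 4 = 108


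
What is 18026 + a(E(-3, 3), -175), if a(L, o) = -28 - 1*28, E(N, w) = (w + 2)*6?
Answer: 17970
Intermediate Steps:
E(N, w) = 12 + 6*w (E(N, w) = (2 + w)*6 = 12 + 6*w)
a(L, o) = -56 (a(L, o) = -28 - 28 = -56)
18026 + a(E(-3, 3), -175) = 18026 - 56 = 17970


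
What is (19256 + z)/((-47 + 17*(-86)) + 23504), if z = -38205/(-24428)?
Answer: 470423773/537293860 ≈ 0.87554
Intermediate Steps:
z = 38205/24428 (z = -38205*(-1/24428) = 38205/24428 ≈ 1.5640)
(19256 + z)/((-47 + 17*(-86)) + 23504) = (19256 + 38205/24428)/((-47 + 17*(-86)) + 23504) = 470423773/(24428*((-47 - 1462) + 23504)) = 470423773/(24428*(-1509 + 23504)) = (470423773/24428)/21995 = (470423773/24428)*(1/21995) = 470423773/537293860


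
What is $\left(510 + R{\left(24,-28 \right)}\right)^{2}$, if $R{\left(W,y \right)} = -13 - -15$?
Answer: $262144$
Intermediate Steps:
$R{\left(W,y \right)} = 2$ ($R{\left(W,y \right)} = -13 + 15 = 2$)
$\left(510 + R{\left(24,-28 \right)}\right)^{2} = \left(510 + 2\right)^{2} = 512^{2} = 262144$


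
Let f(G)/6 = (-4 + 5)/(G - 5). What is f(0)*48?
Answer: -288/5 ≈ -57.600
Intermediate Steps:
f(G) = 6/(-5 + G) (f(G) = 6*((-4 + 5)/(G - 5)) = 6*(1/(-5 + G)) = 6/(-5 + G))
f(0)*48 = (6/(-5 + 0))*48 = (6/(-5))*48 = (6*(-1/5))*48 = -6/5*48 = -288/5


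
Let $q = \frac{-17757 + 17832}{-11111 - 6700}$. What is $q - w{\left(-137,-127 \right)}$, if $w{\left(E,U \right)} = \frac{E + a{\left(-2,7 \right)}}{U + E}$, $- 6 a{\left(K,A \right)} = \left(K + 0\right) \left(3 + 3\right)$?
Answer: $- \frac{269365}{522456} \approx -0.51557$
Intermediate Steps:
$a{\left(K,A \right)} = - K$ ($a{\left(K,A \right)} = - \frac{\left(K + 0\right) \left(3 + 3\right)}{6} = - \frac{K 6}{6} = - \frac{6 K}{6} = - K$)
$w{\left(E,U \right)} = \frac{2 + E}{E + U}$ ($w{\left(E,U \right)} = \frac{E - -2}{U + E} = \frac{E + 2}{E + U} = \frac{2 + E}{E + U}$)
$q = - \frac{25}{5937}$ ($q = \frac{75}{-17811} = 75 \left(- \frac{1}{17811}\right) = - \frac{25}{5937} \approx -0.0042109$)
$q - w{\left(-137,-127 \right)} = - \frac{25}{5937} - \frac{2 - 137}{-137 - 127} = - \frac{25}{5937} - \frac{1}{-264} \left(-135\right) = - \frac{25}{5937} - \left(- \frac{1}{264}\right) \left(-135\right) = - \frac{25}{5937} - \frac{45}{88} = - \frac{269365}{522456}$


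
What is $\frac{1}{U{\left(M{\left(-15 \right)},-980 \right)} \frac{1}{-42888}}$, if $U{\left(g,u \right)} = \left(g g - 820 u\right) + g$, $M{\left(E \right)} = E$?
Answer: $- \frac{21444}{401905} \approx -0.053356$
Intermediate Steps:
$U{\left(g,u \right)} = g + g^{2} - 820 u$ ($U{\left(g,u \right)} = \left(g^{2} - 820 u\right) + g = g + g^{2} - 820 u$)
$\frac{1}{U{\left(M{\left(-15 \right)},-980 \right)} \frac{1}{-42888}} = \frac{1}{\left(-15 + \left(-15\right)^{2} - -803600\right) \frac{1}{-42888}} = \frac{1}{\left(-15 + 225 + 803600\right) \left(- \frac{1}{42888}\right)} = \frac{1}{803810 \left(- \frac{1}{42888}\right)} = \frac{1}{- \frac{401905}{21444}} = - \frac{21444}{401905}$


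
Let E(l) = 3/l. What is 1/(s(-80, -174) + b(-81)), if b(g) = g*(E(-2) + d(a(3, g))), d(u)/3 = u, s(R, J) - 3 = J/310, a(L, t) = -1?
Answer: 310/113751 ≈ 0.0027253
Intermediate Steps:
s(R, J) = 3 + J/310
d(u) = 3*u
b(g) = -9*g/2 (b(g) = g*(3/(-2) + 3*(-1)) = g*(3*(-½) - 3) = g*(-3/2 - 3) = g*(-9/2) = -9*g/2)
1/(s(-80, -174) + b(-81)) = 1/((3 + (1/310)*(-174)) - 9/2*(-81)) = 1/((3 - 87/155) + 729/2) = 1/(378/155 + 729/2) = 1/(113751/310) = 310/113751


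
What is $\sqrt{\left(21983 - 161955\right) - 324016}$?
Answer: $2 i \sqrt{115997} \approx 681.17 i$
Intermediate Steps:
$\sqrt{\left(21983 - 161955\right) - 324016} = \sqrt{-139972 - 324016} = \sqrt{-463988} = 2 i \sqrt{115997}$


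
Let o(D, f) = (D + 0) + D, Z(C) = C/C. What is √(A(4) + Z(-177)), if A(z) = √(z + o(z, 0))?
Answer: √(1 + 2*√3) ≈ 2.1128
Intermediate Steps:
Z(C) = 1
o(D, f) = 2*D (o(D, f) = D + D = 2*D)
A(z) = √3*√z (A(z) = √(z + 2*z) = √(3*z) = √3*√z)
√(A(4) + Z(-177)) = √(√3*√4 + 1) = √(√3*2 + 1) = √(2*√3 + 1) = √(1 + 2*√3)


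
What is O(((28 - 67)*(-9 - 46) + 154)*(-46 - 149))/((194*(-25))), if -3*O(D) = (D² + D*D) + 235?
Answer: 80390949257/2910 ≈ 2.7626e+7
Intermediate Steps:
O(D) = -235/3 - 2*D²/3 (O(D) = -((D² + D*D) + 235)/3 = -((D² + D²) + 235)/3 = -(2*D² + 235)/3 = -(235 + 2*D²)/3 = -235/3 - 2*D²/3)
O(((28 - 67)*(-9 - 46) + 154)*(-46 - 149))/((194*(-25))) = (-235/3 - 2*(-46 - 149)²*((28 - 67)*(-9 - 46) + 154)²/3)/((194*(-25))) = (-235/3 - 2*38025*(-39*(-55) + 154)²/3)/(-4850) = (-235/3 - 2*38025*(2145 + 154)²/3)*(-1/4850) = (-235/3 - 2*(2299*(-195))²/3)*(-1/4850) = (-235/3 - ⅔*(-448305)²)*(-1/4850) = (-235/3 - ⅔*200977373025)*(-1/4850) = (-235/3 - 133984915350)*(-1/4850) = -401954746285/3*(-1/4850) = 80390949257/2910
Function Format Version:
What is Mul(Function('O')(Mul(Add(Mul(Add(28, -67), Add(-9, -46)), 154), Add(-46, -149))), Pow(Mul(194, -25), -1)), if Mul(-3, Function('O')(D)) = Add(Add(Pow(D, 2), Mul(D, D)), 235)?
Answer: Rational(80390949257, 2910) ≈ 2.7626e+7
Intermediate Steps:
Function('O')(D) = Add(Rational(-235, 3), Mul(Rational(-2, 3), Pow(D, 2))) (Function('O')(D) = Mul(Rational(-1, 3), Add(Add(Pow(D, 2), Mul(D, D)), 235)) = Mul(Rational(-1, 3), Add(Add(Pow(D, 2), Pow(D, 2)), 235)) = Mul(Rational(-1, 3), Add(Mul(2, Pow(D, 2)), 235)) = Mul(Rational(-1, 3), Add(235, Mul(2, Pow(D, 2)))) = Add(Rational(-235, 3), Mul(Rational(-2, 3), Pow(D, 2))))
Mul(Function('O')(Mul(Add(Mul(Add(28, -67), Add(-9, -46)), 154), Add(-46, -149))), Pow(Mul(194, -25), -1)) = Mul(Add(Rational(-235, 3), Mul(Rational(-2, 3), Pow(Mul(Add(Mul(Add(28, -67), Add(-9, -46)), 154), Add(-46, -149)), 2))), Pow(Mul(194, -25), -1)) = Mul(Add(Rational(-235, 3), Mul(Rational(-2, 3), Pow(Mul(Add(Mul(-39, -55), 154), -195), 2))), Pow(-4850, -1)) = Mul(Add(Rational(-235, 3), Mul(Rational(-2, 3), Pow(Mul(Add(2145, 154), -195), 2))), Rational(-1, 4850)) = Mul(Add(Rational(-235, 3), Mul(Rational(-2, 3), Pow(Mul(2299, -195), 2))), Rational(-1, 4850)) = Mul(Add(Rational(-235, 3), Mul(Rational(-2, 3), Pow(-448305, 2))), Rational(-1, 4850)) = Mul(Add(Rational(-235, 3), Mul(Rational(-2, 3), 200977373025)), Rational(-1, 4850)) = Mul(Add(Rational(-235, 3), -133984915350), Rational(-1, 4850)) = Mul(Rational(-401954746285, 3), Rational(-1, 4850)) = Rational(80390949257, 2910)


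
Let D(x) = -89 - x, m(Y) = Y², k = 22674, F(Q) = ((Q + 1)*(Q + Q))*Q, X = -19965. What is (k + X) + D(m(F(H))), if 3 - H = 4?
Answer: 2620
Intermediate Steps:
H = -1 (H = 3 - 1*4 = 3 - 4 = -1)
F(Q) = 2*Q²*(1 + Q) (F(Q) = ((1 + Q)*(2*Q))*Q = (2*Q*(1 + Q))*Q = 2*Q²*(1 + Q))
(k + X) + D(m(F(H))) = (22674 - 19965) + (-89 - (2*(-1)²*(1 - 1))²) = 2709 + (-89 - (2*1*0)²) = 2709 + (-89 - 1*0²) = 2709 + (-89 - 1*0) = 2709 + (-89 + 0) = 2709 - 89 = 2620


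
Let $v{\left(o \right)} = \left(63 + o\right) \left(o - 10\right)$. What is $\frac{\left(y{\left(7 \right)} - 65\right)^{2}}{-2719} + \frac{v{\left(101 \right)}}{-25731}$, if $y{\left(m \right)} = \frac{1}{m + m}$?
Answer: $- \frac{29214394187}{13712667444} \approx -2.1305$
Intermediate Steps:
$y{\left(m \right)} = \frac{1}{2 m}$
$v{\left(o \right)} = \left(-10 + o\right) \left(63 + o\right)$ ($v{\left(o \right)} = \left(63 + o\right) \left(-10 + o\right) = \left(-10 + o\right) \left(63 + o\right)$)
$\frac{\left(y{\left(7 \right)} - 65\right)^{2}}{-2719} + \frac{v{\left(101 \right)}}{-25731} = \frac{\left(\frac{1}{2 \cdot 7} - 65\right)^{2}}{-2719} + \frac{-630 + 101^{2} + 53 \cdot 101}{-25731} = \left(\frac{1}{2} \cdot \frac{1}{7} - 65\right)^{2} \left(- \frac{1}{2719}\right) + \left(-630 + 10201 + 5353\right) \left(- \frac{1}{25731}\right) = \left(\frac{1}{14} - 65\right)^{2} \left(- \frac{1}{2719}\right) + 14924 \left(- \frac{1}{25731}\right) = \left(- \frac{909}{14}\right)^{2} \left(- \frac{1}{2719}\right) - \frac{14924}{25731} = \frac{826281}{196} \left(- \frac{1}{2719}\right) - \frac{14924}{25731} = - \frac{826281}{532924} - \frac{14924}{25731} = - \frac{29214394187}{13712667444}$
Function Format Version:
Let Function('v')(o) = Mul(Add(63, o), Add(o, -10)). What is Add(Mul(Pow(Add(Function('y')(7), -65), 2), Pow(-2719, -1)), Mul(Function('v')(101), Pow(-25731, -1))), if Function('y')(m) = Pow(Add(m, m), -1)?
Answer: Rational(-29214394187, 13712667444) ≈ -2.1305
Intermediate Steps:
Function('y')(m) = Mul(Rational(1, 2), Pow(m, -1)) (Function('y')(m) = Pow(Mul(2, m), -1) = Mul(Rational(1, 2), Pow(m, -1)))
Function('v')(o) = Mul(Add(-10, o), Add(63, o)) (Function('v')(o) = Mul(Add(63, o), Add(-10, o)) = Mul(Add(-10, o), Add(63, o)))
Add(Mul(Pow(Add(Function('y')(7), -65), 2), Pow(-2719, -1)), Mul(Function('v')(101), Pow(-25731, -1))) = Add(Mul(Pow(Add(Mul(Rational(1, 2), Pow(7, -1)), -65), 2), Pow(-2719, -1)), Mul(Add(-630, Pow(101, 2), Mul(53, 101)), Pow(-25731, -1))) = Add(Mul(Pow(Add(Mul(Rational(1, 2), Rational(1, 7)), -65), 2), Rational(-1, 2719)), Mul(Add(-630, 10201, 5353), Rational(-1, 25731))) = Add(Mul(Pow(Add(Rational(1, 14), -65), 2), Rational(-1, 2719)), Mul(14924, Rational(-1, 25731))) = Add(Mul(Pow(Rational(-909, 14), 2), Rational(-1, 2719)), Rational(-14924, 25731)) = Add(Mul(Rational(826281, 196), Rational(-1, 2719)), Rational(-14924, 25731)) = Add(Rational(-826281, 532924), Rational(-14924, 25731)) = Rational(-29214394187, 13712667444)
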